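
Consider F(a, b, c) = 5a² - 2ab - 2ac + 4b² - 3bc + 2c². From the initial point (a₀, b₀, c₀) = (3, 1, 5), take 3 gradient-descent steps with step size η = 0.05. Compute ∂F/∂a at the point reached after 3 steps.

∇F = (10a - 2b - 2c, -2a + 8b - 3c, -2a - 3b + 4c)
(a₁, b₁, c₁) = (3, 1, 5) − 0.05·(18, -13, 11) = (2.1, 1.65, 4.45)
(a₂, b₂, c₂) = (2.1, 1.65, 4.45) − 0.05·(8.8, -4.35, 8.65) = (1.66, 1.8675, 4.0175)
(a₃, b₃, c₃) = (1.66, 1.8675, 4.0175) − 0.05·(4.83, -0.4325, 7.1475) = (1.4185, 1.889125, 3.660125)
∂F/∂a at (1.4185, 1.889125, 3.660125) = 3.0865

3.0865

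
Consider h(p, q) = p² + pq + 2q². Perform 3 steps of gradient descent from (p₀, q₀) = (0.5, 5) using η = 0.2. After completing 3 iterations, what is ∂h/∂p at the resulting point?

∇h = (2p + q, p + 4q)
(p₁, q₁) = (0.5, 5) − 0.2·(6, 20.5) = (-0.7, 0.9)
(p₂, q₂) = (-0.7, 0.9) − 0.2·(-0.5, 2.9) = (-0.6, 0.32)
(p₃, q₃) = (-0.6, 0.32) − 0.2·(-0.88, 0.68) = (-0.424, 0.184)
∂h/∂p at (-0.424, 0.184) = -0.664

-0.664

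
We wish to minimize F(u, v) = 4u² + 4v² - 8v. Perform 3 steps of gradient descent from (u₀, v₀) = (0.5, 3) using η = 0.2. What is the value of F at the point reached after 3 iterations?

-3.206848

∇F = (8u, 8v - 8)
(u₁, v₁) = (0.5, 3) − 0.2·(4, 16) = (-0.3, -0.2)
(u₂, v₂) = (-0.3, -0.2) − 0.2·(-2.4, -9.6) = (0.18, 1.72)
(u₃, v₃) = (0.18, 1.72) − 0.2·(1.44, 5.76) = (-0.108, 0.568)
F(-0.108, 0.568) = -3.206848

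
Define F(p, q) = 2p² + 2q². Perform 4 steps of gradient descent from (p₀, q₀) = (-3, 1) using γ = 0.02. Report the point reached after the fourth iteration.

(-2.14917888, 0.71639296)

∇F = (4p, 4q)
(p₁, q₁) = (-3, 1) − 0.02·(-12, 4) = (-2.76, 0.92)
(p₂, q₂) = (-2.76, 0.92) − 0.02·(-11.04, 3.68) = (-2.5392, 0.8464)
(p₃, q₃) = (-2.5392, 0.8464) − 0.02·(-10.1568, 3.3856) = (-2.336064, 0.778688)
(p₄, q₄) = (-2.336064, 0.778688) − 0.02·(-9.344256, 3.114752) = (-2.14917888, 0.71639296)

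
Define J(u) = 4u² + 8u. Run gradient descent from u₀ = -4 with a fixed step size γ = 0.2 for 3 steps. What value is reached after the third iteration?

-0.352

J′(u) = 8u + 8
u₁ = -4 − 0.2·(-24) = 0.8
u₂ = 0.8 − 0.2·14.4 = -2.08
u₃ = -2.08 − 0.2·(-8.64) = -0.352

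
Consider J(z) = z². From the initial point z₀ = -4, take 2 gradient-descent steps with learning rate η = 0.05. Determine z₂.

-3.24

J′(z) = 2z
z₁ = -4 − 0.05·(-8) = -3.6
z₂ = -3.6 − 0.05·(-7.2) = -3.24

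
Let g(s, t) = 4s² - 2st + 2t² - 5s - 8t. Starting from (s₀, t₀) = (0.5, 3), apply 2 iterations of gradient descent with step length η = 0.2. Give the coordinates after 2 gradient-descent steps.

(0.82, 2.84)

∇g = (8s - 2t - 5, -2s + 4t - 8)
Step 1: at (0.5, 3), ∇g = (-7, 3) → (0.5, 3) − 0.2·(-7, 3) = (1.9, 2.4)
Step 2: at (1.9, 2.4), ∇g = (5.4, -2.2) → (1.9, 2.4) − 0.2·(5.4, -2.2) = (0.82, 2.84)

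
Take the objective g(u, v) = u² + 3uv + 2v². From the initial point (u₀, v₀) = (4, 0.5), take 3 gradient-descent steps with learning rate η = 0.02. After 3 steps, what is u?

∇g = (2u + 3v, 3u + 4v)
(u₁, v₁) = (4, 0.5) − 0.02·(9.5, 14) = (3.81, 0.22)
(u₂, v₂) = (3.81, 0.22) − 0.02·(8.28, 12.31) = (3.6444, -0.0262)
(u₃, v₃) = (3.6444, -0.0262) − 0.02·(7.2102, 10.8284) = (3.500196, -0.242768)
u = 3.500196

3.500196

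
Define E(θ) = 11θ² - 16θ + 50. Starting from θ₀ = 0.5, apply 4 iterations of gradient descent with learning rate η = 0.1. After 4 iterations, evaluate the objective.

46.624896

E′(θ) = 22θ - 16
Step 1: E′(0.5) = -5; θ₁ = 0.5 − 0.1·(-5) = 1
Step 2: E′(1) = 6; θ₂ = 1 − 0.1·6 = 0.4
Step 3: E′(0.4) = -7.2; θ₃ = 0.4 − 0.1·(-7.2) = 1.12
Step 4: E′(1.12) = 8.64; θ₄ = 1.12 − 0.1·8.64 = 0.256
E(0.256) = 46.624896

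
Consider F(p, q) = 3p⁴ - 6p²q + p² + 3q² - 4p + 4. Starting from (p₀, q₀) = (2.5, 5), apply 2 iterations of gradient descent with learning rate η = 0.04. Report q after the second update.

∇F = (12p³ - 12pq + 2p - 4, -6p² + 6q)
(p₁, q₁) = (2.5, 5) − 0.04·(38.5, -7.5) = (0.96, 5.3)
(p₂, q₂) = (0.96, 5.3) − 0.04·(-52.519168, 26.2704) = (3.06076672, 4.249184)
q = 4.249184

4.249184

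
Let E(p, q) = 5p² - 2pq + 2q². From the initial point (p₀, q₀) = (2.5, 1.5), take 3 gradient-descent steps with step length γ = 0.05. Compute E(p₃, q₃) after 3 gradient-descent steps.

2.81270925

∇E = (10p - 2q, -2p + 4q)
(p₁, q₁) = (2.5, 1.5) − 0.05·(22, 1) = (1.4, 1.45)
(p₂, q₂) = (1.4, 1.45) − 0.05·(11.1, 3) = (0.845, 1.3)
(p₃, q₃) = (0.845, 1.3) − 0.05·(5.85, 3.51) = (0.5525, 1.1245)
E(0.5525, 1.1245) = 2.81270925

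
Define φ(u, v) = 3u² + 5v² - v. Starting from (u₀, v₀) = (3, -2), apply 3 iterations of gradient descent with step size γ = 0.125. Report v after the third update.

0.1328125

∇φ = (6u, 10v - 1)
Step 1: at (3, -2), ∇φ = (18, -21) → (3, -2) − 0.125·(18, -21) = (0.75, 0.625)
Step 2: at (0.75, 0.625), ∇φ = (4.5, 5.25) → (0.75, 0.625) − 0.125·(4.5, 5.25) = (0.1875, -0.03125)
Step 3: at (0.1875, -0.03125), ∇φ = (1.125, -1.3125) → (0.1875, -0.03125) − 0.125·(1.125, -1.3125) = (0.046875, 0.1328125)
v = 0.1328125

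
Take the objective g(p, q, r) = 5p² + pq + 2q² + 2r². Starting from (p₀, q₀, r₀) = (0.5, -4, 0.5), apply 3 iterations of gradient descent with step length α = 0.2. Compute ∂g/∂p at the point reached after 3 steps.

∇g = (10p + q, p + 4q, 4r)
Step 1: at (0.5, -4, 0.5), ∇g = (1, -15.5, 2) → (0.5, -4, 0.5) − 0.2·(1, -15.5, 2) = (0.3, -0.9, 0.1)
Step 2: at (0.3, -0.9, 0.1), ∇g = (2.1, -3.3, 0.4) → (0.3, -0.9, 0.1) − 0.2·(2.1, -3.3, 0.4) = (-0.12, -0.24, 0.02)
Step 3: at (-0.12, -0.24, 0.02), ∇g = (-1.44, -1.08, 0.08) → (-0.12, -0.24, 0.02) − 0.2·(-1.44, -1.08, 0.08) = (0.168, -0.024, 0.004)
∂g/∂p at (0.168, -0.024, 0.004) = 1.656

1.656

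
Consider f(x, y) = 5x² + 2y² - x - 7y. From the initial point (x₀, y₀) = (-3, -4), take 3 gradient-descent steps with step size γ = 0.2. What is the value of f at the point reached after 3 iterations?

∇f = (10x - 1, 4y - 7)
(x₁, y₁) = (-3, -4) − 0.2·(-31, -23) = (3.2, 0.6)
(x₂, y₂) = (3.2, 0.6) − 0.2·(31, -4.6) = (-3, 1.52)
(x₃, y₃) = (-3, 1.52) − 0.2·(-31, -0.92) = (3.2, 1.704)
f(3.2, 1.704) = 41.879232

41.879232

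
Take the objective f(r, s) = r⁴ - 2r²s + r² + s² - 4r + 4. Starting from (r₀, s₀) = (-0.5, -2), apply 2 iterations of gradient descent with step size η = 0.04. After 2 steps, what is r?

∇f = (4r³ - 4rs + 2r - 4, -2r² + 2s)
(r₁, s₁) = (-0.5, -2) − 0.04·(-9.5, -4.5) = (-0.12, -1.82)
(r₂, s₂) = (-0.12, -1.82) − 0.04·(-5.120512, -3.6688) = (0.08482048, -1.673248)
r = 0.08482048

0.08482048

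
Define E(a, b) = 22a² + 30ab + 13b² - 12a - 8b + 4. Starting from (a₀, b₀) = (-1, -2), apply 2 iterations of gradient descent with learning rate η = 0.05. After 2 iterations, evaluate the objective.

4677.0057

∇E = (44a + 30b - 12, 30a + 26b - 8)
(a₁, b₁) = (-1, -2) − 0.05·(-116, -90) = (4.8, 2.5)
(a₂, b₂) = (4.8, 2.5) − 0.05·(274.2, 201) = (-8.91, -7.55)
E(-8.91, -7.55) = 4677.0057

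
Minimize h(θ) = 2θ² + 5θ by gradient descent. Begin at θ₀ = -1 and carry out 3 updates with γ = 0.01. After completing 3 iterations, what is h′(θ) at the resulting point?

h′(θ) = 4θ + 5
θ₁ = -1 − 0.01·1 = -1.01
θ₂ = -1.01 − 0.01·0.96 = -1.0196
θ₃ = -1.0196 − 0.01·0.9216 = -1.028816
h′(θ) at (-1.028816) = 0.884736

0.884736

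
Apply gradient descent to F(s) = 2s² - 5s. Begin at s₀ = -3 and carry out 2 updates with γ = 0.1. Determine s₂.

F′(s) = 4s - 5
s₁ = -3 − 0.1·(-17) = -1.3
s₂ = -1.3 − 0.1·(-10.2) = -0.28

-0.28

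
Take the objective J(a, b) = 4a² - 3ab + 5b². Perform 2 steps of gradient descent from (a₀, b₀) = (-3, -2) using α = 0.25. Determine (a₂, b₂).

(-0.9375, 0)

∇J = (8a - 3b, -3a + 10b)
(a₁, b₁) = (-3, -2) − 0.25·(-18, -11) = (1.5, 0.75)
(a₂, b₂) = (1.5, 0.75) − 0.25·(9.75, 3) = (-0.9375, 0)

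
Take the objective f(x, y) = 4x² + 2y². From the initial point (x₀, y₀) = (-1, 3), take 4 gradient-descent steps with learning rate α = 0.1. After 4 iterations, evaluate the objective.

0.30234112

∇f = (8x, 4y)
Step 1: at (-1, 3), ∇f = (-8, 12) → (-1, 3) − 0.1·(-8, 12) = (-0.2, 1.8)
Step 2: at (-0.2, 1.8), ∇f = (-1.6, 7.2) → (-0.2, 1.8) − 0.1·(-1.6, 7.2) = (-0.04, 1.08)
Step 3: at (-0.04, 1.08), ∇f = (-0.32, 4.32) → (-0.04, 1.08) − 0.1·(-0.32, 4.32) = (-0.008, 0.648)
Step 4: at (-0.008, 0.648), ∇f = (-0.064, 2.592) → (-0.008, 0.648) − 0.1·(-0.064, 2.592) = (-0.0016, 0.3888)
f(-0.0016, 0.3888) = 0.30234112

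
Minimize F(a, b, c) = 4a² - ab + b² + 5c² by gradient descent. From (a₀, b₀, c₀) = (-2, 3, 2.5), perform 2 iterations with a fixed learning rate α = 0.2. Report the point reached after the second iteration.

(-0.8, 1.2, 2.5)

∇F = (8a - b, -a + 2b, 10c)
(a₁, b₁, c₁) = (-2, 3, 2.5) − 0.2·(-19, 8, 25) = (1.8, 1.4, -2.5)
(a₂, b₂, c₂) = (1.8, 1.4, -2.5) − 0.2·(13, 1, -25) = (-0.8, 1.2, 2.5)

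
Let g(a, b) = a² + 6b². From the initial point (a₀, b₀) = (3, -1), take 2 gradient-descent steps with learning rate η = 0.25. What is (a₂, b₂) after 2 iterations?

∇g = (2a, 12b)
(a₁, b₁) = (3, -1) − 0.25·(6, -12) = (1.5, 2)
(a₂, b₂) = (1.5, 2) − 0.25·(3, 24) = (0.75, -4)

(0.75, -4)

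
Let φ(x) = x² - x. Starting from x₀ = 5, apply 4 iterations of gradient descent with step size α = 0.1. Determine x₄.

φ′(x) = 2x - 1
Step 1: φ′(5) = 9; x₁ = 5 − 0.1·9 = 4.1
Step 2: φ′(4.1) = 7.2; x₂ = 4.1 − 0.1·7.2 = 3.38
Step 3: φ′(3.38) = 5.76; x₃ = 3.38 − 0.1·5.76 = 2.804
Step 4: φ′(2.804) = 4.608; x₄ = 2.804 − 0.1·4.608 = 2.3432

2.3432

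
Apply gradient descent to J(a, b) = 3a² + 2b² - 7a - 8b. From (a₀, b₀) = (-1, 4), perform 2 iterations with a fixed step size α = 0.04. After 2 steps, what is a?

-0.0848

∇J = (6a - 7, 4b - 8)
(a₁, b₁) = (-1, 4) − 0.04·(-13, 8) = (-0.48, 3.68)
(a₂, b₂) = (-0.48, 3.68) − 0.04·(-9.88, 6.72) = (-0.0848, 3.4112)
a = -0.0848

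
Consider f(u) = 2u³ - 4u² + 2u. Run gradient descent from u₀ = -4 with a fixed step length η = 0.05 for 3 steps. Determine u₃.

f′(u) = 6u² - 8u + 2
u₁ = -4 − 0.05·130 = -10.5
u₂ = -10.5 − 0.05·747.5 = -47.875
u₃ = -47.875 − 0.05·14137.09375 = -754.7296875

-754.7296875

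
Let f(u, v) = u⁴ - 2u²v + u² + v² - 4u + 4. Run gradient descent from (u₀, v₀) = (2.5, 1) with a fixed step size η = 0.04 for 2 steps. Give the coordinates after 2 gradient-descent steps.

∇f = (4u³ - 4uv + 2u - 4, -2u² + 2v)
(u₁, v₁) = (2.5, 1) − 0.04·(53.5, -10.5) = (0.36, 1.42)
(u₂, v₂) = (0.36, 1.42) − 0.04·(-5.138176, 2.5808) = (0.56552704, 1.316768)

(0.56552704, 1.316768)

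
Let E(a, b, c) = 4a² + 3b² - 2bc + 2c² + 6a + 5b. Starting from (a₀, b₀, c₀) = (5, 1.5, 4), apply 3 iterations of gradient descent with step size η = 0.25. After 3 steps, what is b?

∇E = (8a + 6, 6b - 2c + 5, -2b + 4c)
(a₁, b₁, c₁) = (5, 1.5, 4) − 0.25·(46, 6, 13) = (-6.5, 0, 0.75)
(a₂, b₂, c₂) = (-6.5, 0, 0.75) − 0.25·(-46, 3.5, 3) = (5, -0.875, 0)
(a₃, b₃, c₃) = (5, -0.875, 0) − 0.25·(46, -0.25, 1.75) = (-6.5, -0.8125, -0.4375)
b = -0.8125

-0.8125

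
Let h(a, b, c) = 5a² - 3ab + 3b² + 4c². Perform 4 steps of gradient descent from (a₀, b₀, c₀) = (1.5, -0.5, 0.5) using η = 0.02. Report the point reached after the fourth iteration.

∇h = (10a - 3b, -3a + 6b, 8c)
Step 1: at (1.5, -0.5, 0.5), ∇h = (16.5, -7.5, 4) → (1.5, -0.5, 0.5) − 0.02·(16.5, -7.5, 4) = (1.17, -0.35, 0.42)
Step 2: at (1.17, -0.35, 0.42), ∇h = (12.75, -5.61, 3.36) → (1.17, -0.35, 0.42) − 0.02·(12.75, -5.61, 3.36) = (0.915, -0.2378, 0.3528)
Step 3: at (0.915, -0.2378, 0.3528), ∇h = (9.8634, -4.1718, 2.8224) → (0.915, -0.2378, 0.3528) − 0.02·(9.8634, -4.1718, 2.8224) = (0.717732, -0.154364, 0.296352)
Step 4: at (0.717732, -0.154364, 0.296352), ∇h = (7.640412, -3.07938, 2.370816) → (0.717732, -0.154364, 0.296352) − 0.02·(7.640412, -3.07938, 2.370816) = (0.56492376, -0.0927764, 0.24893568)

(0.56492376, -0.0927764, 0.24893568)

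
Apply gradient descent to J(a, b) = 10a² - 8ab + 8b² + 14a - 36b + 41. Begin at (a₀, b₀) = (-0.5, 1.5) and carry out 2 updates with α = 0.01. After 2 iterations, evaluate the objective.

∇J = (20a - 8b + 14, -8a + 16b - 36)
(a₁, b₁) = (-0.5, 1.5) − 0.01·(-8, -8) = (-0.42, 1.58)
(a₂, b₂) = (-0.42, 1.58) − 0.01·(-7.04, -7.36) = (-0.3496, 1.6536)
J(-0.3496, 1.6536) = 4.29813376

4.29813376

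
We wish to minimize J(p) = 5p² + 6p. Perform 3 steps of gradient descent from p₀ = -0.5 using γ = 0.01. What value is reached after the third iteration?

-0.5271

J′(p) = 10p + 6
p₁ = -0.5 − 0.01·1 = -0.51
p₂ = -0.51 − 0.01·0.9 = -0.519
p₃ = -0.519 − 0.01·0.81 = -0.5271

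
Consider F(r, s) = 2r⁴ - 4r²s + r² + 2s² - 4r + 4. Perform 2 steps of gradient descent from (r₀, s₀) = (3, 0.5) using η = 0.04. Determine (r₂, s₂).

(38.26125568, 5.955616)

∇F = (8r³ - 8rs + 2r - 4, -4r² + 4s)
Step 1: at (3, 0.5), ∇F = (206, -34) → (3, 0.5) − 0.04·(206, -34) = (-5.24, 1.86)
Step 2: at (-5.24, 1.86), ∇F = (-1087.531392, -102.3904) → (-5.24, 1.86) − 0.04·(-1087.531392, -102.3904) = (38.26125568, 5.955616)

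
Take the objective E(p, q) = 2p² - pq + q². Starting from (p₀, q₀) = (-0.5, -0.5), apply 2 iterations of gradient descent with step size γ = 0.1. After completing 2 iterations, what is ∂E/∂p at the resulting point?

-0.625

∇E = (4p - q, -p + 2q)
Step 1: at (-0.5, -0.5), ∇E = (-1.5, -0.5) → (-0.5, -0.5) − 0.1·(-1.5, -0.5) = (-0.35, -0.45)
Step 2: at (-0.35, -0.45), ∇E = (-0.95, -0.55) → (-0.35, -0.45) − 0.1·(-0.95, -0.55) = (-0.255, -0.395)
∂E/∂p at (-0.255, -0.395) = -0.625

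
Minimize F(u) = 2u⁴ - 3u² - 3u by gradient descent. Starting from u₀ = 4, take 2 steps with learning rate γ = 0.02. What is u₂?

23.30688

F′(u) = 8u³ - 6u - 3
u₁ = 4 − 0.02·485 = -5.7
u₂ = -5.7 − 0.02·(-1450.344) = 23.30688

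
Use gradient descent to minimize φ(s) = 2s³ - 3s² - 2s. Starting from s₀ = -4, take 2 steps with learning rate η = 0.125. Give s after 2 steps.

-296.234375

φ′(s) = 6s² - 6s - 2
s₁ = -4 − 0.125·118 = -18.75
s₂ = -18.75 − 0.125·2219.875 = -296.234375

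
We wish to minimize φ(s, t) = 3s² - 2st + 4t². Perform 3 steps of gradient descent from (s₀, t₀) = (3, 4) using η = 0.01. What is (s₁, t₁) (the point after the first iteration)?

∇φ = (6s - 2t, -2s + 8t)
Step 1: at (3, 4), ∇φ = (10, 26) → (3, 4) − 0.01·(10, 26) = (2.9, 3.74)

(2.9, 3.74)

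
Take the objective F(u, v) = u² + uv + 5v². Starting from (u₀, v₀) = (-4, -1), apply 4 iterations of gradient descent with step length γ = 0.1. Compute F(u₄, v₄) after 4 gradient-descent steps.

∇F = (2u + v, u + 10v)
(u₁, v₁) = (-4, -1) − 0.1·(-9, -14) = (-3.1, 0.4)
(u₂, v₂) = (-3.1, 0.4) − 0.1·(-5.8, 0.9) = (-2.52, 0.31)
(u₃, v₃) = (-2.52, 0.31) − 0.1·(-4.73, 0.58) = (-2.047, 0.252)
(u₄, v₄) = (-2.047, 0.252) − 0.1·(-3.842, 0.473) = (-1.6628, 0.2047)
F(-1.6628, 0.2047) = 2.63403913

2.63403913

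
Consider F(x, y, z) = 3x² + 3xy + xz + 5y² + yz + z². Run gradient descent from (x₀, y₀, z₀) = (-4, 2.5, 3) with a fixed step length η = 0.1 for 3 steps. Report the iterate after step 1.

∇F = (6x + 3y + z, 3x + 10y + z, x + y + 2z)
Step 1: at (-4, 2.5, 3), ∇F = (-13.5, 16, 4.5) → (-4, 2.5, 3) − 0.1·(-13.5, 16, 4.5) = (-2.65, 0.9, 2.55)

(-2.65, 0.9, 2.55)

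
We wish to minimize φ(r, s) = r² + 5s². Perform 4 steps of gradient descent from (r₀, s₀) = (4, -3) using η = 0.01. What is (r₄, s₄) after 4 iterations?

(3.68947264, -1.9683)

∇φ = (2r, 10s)
(r₁, s₁) = (4, -3) − 0.01·(8, -30) = (3.92, -2.7)
(r₂, s₂) = (3.92, -2.7) − 0.01·(7.84, -27) = (3.8416, -2.43)
(r₃, s₃) = (3.8416, -2.43) − 0.01·(7.6832, -24.3) = (3.764768, -2.187)
(r₄, s₄) = (3.764768, -2.187) − 0.01·(7.529536, -21.87) = (3.68947264, -1.9683)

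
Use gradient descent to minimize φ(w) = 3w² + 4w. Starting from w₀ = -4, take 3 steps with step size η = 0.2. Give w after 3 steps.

φ′(w) = 6w + 4
Step 1: φ′(-4) = -20; w₁ = -4 − 0.2·(-20) = 0
Step 2: φ′(0) = 4; w₂ = 0 − 0.2·4 = -0.8
Step 3: φ′(-0.8) = -0.8; w₃ = -0.8 − 0.2·(-0.8) = -0.64

-0.64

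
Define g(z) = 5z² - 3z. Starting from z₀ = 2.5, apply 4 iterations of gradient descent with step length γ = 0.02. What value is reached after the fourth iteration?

g′(z) = 10z - 3
z₁ = 2.5 − 0.02·22 = 2.06
z₂ = 2.06 − 0.02·17.6 = 1.708
z₃ = 1.708 − 0.02·14.08 = 1.4264
z₄ = 1.4264 − 0.02·11.264 = 1.20112

1.20112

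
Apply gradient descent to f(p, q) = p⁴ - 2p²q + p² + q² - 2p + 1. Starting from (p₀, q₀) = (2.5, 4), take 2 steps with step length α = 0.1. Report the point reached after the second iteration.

∇f = (4p³ - 4pq + 2p - 2, -2p² + 2q)
Step 1: at (2.5, 4), ∇f = (25.5, -4.5) → (2.5, 4) − 0.1·(25.5, -4.5) = (-0.05, 4.45)
Step 2: at (-0.05, 4.45), ∇f = (-1.2105, 8.895) → (-0.05, 4.45) − 0.1·(-1.2105, 8.895) = (0.07105, 3.5605)

(0.07105, 3.5605)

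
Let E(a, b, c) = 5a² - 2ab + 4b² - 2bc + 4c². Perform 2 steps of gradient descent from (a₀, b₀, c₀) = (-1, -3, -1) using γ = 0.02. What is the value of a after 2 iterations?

∇E = (10a - 2b, -2a + 8b - 2c, -2b + 8c)
(a₁, b₁, c₁) = (-1, -3, -1) − 0.02·(-4, -20, -2) = (-0.92, -2.6, -0.96)
(a₂, b₂, c₂) = (-0.92, -2.6, -0.96) − 0.02·(-4, -17.04, -2.48) = (-0.84, -2.2592, -0.9104)
a = -0.84

-0.84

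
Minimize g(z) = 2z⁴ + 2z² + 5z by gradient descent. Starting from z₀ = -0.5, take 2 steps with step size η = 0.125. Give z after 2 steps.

g′(z) = 8z³ + 4z + 5
Step 1: g′(-0.5) = 2; z₁ = -0.5 − 0.125·2 = -0.75
Step 2: g′(-0.75) = -1.375; z₂ = -0.75 − 0.125·(-1.375) = -0.578125

-0.578125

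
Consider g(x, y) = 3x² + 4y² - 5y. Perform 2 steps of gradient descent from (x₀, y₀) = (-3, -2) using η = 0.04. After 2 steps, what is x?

-1.7328

∇g = (6x, 8y - 5)
(x₁, y₁) = (-3, -2) − 0.04·(-18, -21) = (-2.28, -1.16)
(x₂, y₂) = (-2.28, -1.16) − 0.04·(-13.68, -14.28) = (-1.7328, -0.5888)
x = -1.7328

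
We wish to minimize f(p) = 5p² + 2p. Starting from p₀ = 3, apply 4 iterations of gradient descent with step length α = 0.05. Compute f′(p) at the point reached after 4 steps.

f′(p) = 10p + 2
p₁ = 3 − 0.05·32 = 1.4
p₂ = 1.4 − 0.05·16 = 0.6
p₃ = 0.6 − 0.05·8 = 0.2
p₄ = 0.2 − 0.05·4 = 0
f′(p) at (0) = 2

2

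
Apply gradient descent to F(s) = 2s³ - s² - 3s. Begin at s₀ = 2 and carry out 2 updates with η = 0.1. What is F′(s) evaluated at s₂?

-2.008584

F′(s) = 6s² - 2s - 3
Step 1: F′(2) = 17; s₁ = 2 − 0.1·17 = 0.3
Step 2: F′(0.3) = -3.06; s₂ = 0.3 − 0.1·(-3.06) = 0.606
F′(s) at (0.606) = -2.008584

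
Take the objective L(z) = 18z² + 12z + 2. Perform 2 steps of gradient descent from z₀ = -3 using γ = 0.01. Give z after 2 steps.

L′(z) = 36z + 12
z₁ = -3 − 0.01·(-96) = -2.04
z₂ = -2.04 − 0.01·(-61.44) = -1.4256

-1.4256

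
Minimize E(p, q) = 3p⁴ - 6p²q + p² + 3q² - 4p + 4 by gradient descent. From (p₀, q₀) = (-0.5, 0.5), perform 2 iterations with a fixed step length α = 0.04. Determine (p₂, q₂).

∇E = (12p³ - 12pq + 2p - 4, -6p² + 6q)
(p₁, q₁) = (-0.5, 0.5) − 0.04·(-3.5, 1.5) = (-0.36, 0.44)
(p₂, q₂) = (-0.36, 0.44) − 0.04·(-3.379072, 1.8624) = (-0.22483712, 0.365504)

(-0.22483712, 0.365504)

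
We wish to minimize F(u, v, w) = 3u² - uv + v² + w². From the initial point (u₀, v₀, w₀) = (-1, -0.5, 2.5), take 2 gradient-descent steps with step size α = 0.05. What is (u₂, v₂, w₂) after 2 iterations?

∇F = (6u - v, -u + 2v, 2w)
Step 1: at (-1, -0.5, 2.5), ∇F = (-5.5, 0, 5) → (-1, -0.5, 2.5) − 0.05·(-5.5, 0, 5) = (-0.725, -0.5, 2.25)
Step 2: at (-0.725, -0.5, 2.25), ∇F = (-3.85, -0.275, 4.5) → (-0.725, -0.5, 2.25) − 0.05·(-3.85, -0.275, 4.5) = (-0.5325, -0.48625, 2.025)

(-0.5325, -0.48625, 2.025)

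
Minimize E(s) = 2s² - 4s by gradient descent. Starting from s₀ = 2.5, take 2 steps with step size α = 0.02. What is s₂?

2.2696

E′(s) = 4s - 4
Step 1: E′(2.5) = 6; s₁ = 2.5 − 0.02·6 = 2.38
Step 2: E′(2.38) = 5.52; s₂ = 2.38 − 0.02·5.52 = 2.2696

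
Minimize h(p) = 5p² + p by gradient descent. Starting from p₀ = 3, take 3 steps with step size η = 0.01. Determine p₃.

h′(p) = 10p + 1
Step 1: h′(3) = 31; p₁ = 3 − 0.01·31 = 2.69
Step 2: h′(2.69) = 27.9; p₂ = 2.69 − 0.01·27.9 = 2.411
Step 3: h′(2.411) = 25.11; p₃ = 2.411 − 0.01·25.11 = 2.1599

2.1599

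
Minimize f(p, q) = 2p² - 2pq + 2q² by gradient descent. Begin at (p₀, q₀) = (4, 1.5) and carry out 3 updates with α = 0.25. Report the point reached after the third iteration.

∇f = (4p - 2q, -2p + 4q)
(p₁, q₁) = (4, 1.5) − 0.25·(13, -2) = (0.75, 2)
(p₂, q₂) = (0.75, 2) − 0.25·(-1, 6.5) = (1, 0.375)
(p₃, q₃) = (1, 0.375) − 0.25·(3.25, -0.5) = (0.1875, 0.5)

(0.1875, 0.5)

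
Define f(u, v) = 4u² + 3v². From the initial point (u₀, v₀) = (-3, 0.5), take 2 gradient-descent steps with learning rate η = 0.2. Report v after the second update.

∇f = (8u, 6v)
(u₁, v₁) = (-3, 0.5) − 0.2·(-24, 3) = (1.8, -0.1)
(u₂, v₂) = (1.8, -0.1) − 0.2·(14.4, -0.6) = (-1.08, 0.02)
v = 0.02

0.02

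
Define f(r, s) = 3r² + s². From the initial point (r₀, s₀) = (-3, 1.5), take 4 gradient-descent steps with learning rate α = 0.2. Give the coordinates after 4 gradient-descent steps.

∇f = (6r, 2s)
(r₁, s₁) = (-3, 1.5) − 0.2·(-18, 3) = (0.6, 0.9)
(r₂, s₂) = (0.6, 0.9) − 0.2·(3.6, 1.8) = (-0.12, 0.54)
(r₃, s₃) = (-0.12, 0.54) − 0.2·(-0.72, 1.08) = (0.024, 0.324)
(r₄, s₄) = (0.024, 0.324) − 0.2·(0.144, 0.648) = (-0.0048, 0.1944)

(-0.0048, 0.1944)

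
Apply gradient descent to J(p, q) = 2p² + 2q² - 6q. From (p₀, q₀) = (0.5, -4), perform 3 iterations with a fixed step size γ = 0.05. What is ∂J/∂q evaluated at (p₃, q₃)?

-11.264

∇J = (4p, 4q - 6)
(p₁, q₁) = (0.5, -4) − 0.05·(2, -22) = (0.4, -2.9)
(p₂, q₂) = (0.4, -2.9) − 0.05·(1.6, -17.6) = (0.32, -2.02)
(p₃, q₃) = (0.32, -2.02) − 0.05·(1.28, -14.08) = (0.256, -1.316)
∂J/∂q at (0.256, -1.316) = -11.264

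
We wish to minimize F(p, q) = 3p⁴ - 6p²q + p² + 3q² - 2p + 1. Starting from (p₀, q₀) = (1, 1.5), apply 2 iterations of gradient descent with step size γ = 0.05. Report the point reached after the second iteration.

∇F = (12p³ - 12pq + 2p - 2, -6p² + 6q)
(p₁, q₁) = (1, 1.5) − 0.05·(-6, 3) = (1.3, 1.35)
(p₂, q₂) = (1.3, 1.35) − 0.05·(5.904, -2.04) = (1.0048, 1.452)

(1.0048, 1.452)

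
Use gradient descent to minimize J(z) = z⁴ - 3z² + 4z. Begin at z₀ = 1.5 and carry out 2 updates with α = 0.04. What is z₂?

1.02865664

J′(z) = 4z³ - 6z + 4
Step 1: J′(1.5) = 8.5; z₁ = 1.5 − 0.04·8.5 = 1.16
Step 2: J′(1.16) = 3.283584; z₂ = 1.16 − 0.04·3.283584 = 1.02865664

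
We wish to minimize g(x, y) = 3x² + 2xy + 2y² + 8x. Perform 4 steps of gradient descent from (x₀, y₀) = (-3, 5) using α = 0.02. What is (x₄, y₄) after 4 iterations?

(-2.9414016, 4.0057088)

∇g = (6x + 2y + 8, 2x + 4y)
Step 1: at (-3, 5), ∇g = (0, 14) → (-3, 5) − 0.02·(0, 14) = (-3, 4.72)
Step 2: at (-3, 4.72), ∇g = (-0.56, 12.88) → (-3, 4.72) − 0.02·(-0.56, 12.88) = (-2.9888, 4.4624)
Step 3: at (-2.9888, 4.4624), ∇g = (-1.008, 11.872) → (-2.9888, 4.4624) − 0.02·(-1.008, 11.872) = (-2.96864, 4.22496)
Step 4: at (-2.96864, 4.22496), ∇g = (-1.36192, 10.96256) → (-2.96864, 4.22496) − 0.02·(-1.36192, 10.96256) = (-2.9414016, 4.0057088)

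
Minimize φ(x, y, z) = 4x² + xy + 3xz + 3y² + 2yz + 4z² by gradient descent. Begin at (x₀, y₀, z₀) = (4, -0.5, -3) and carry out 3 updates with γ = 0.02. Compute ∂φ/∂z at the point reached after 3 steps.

∇φ = (8x + y + 3z, x + 6y + 2z, 3x + 2y + 8z)
(x₁, y₁, z₁) = (4, -0.5, -3) − 0.02·(22.5, -5, -13) = (3.55, -0.4, -2.74)
(x₂, y₂, z₂) = (3.55, -0.4, -2.74) − 0.02·(19.78, -4.33, -12.07) = (3.1544, -0.3134, -2.4986)
(x₃, y₃, z₃) = (3.1544, -0.3134, -2.4986) − 0.02·(17.426, -3.7232, -11.1524) = (2.80588, -0.238936, -2.275552)
∂φ/∂z at (2.80588, -0.238936, -2.275552) = -10.264648

-10.264648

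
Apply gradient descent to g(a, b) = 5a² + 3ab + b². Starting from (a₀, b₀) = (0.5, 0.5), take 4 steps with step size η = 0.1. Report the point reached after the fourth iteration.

(-0.06555, 0.19685)

∇g = (10a + 3b, 3a + 2b)
(a₁, b₁) = (0.5, 0.5) − 0.1·(6.5, 2.5) = (-0.15, 0.25)
(a₂, b₂) = (-0.15, 0.25) − 0.1·(-0.75, 0.05) = (-0.075, 0.245)
(a₃, b₃) = (-0.075, 0.245) − 0.1·(-0.015, 0.265) = (-0.0735, 0.2185)
(a₄, b₄) = (-0.0735, 0.2185) − 0.1·(-0.0795, 0.2165) = (-0.06555, 0.19685)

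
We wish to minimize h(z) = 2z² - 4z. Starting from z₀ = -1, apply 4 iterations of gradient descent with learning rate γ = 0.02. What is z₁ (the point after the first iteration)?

h′(z) = 4z - 4
z₁ = -1 − 0.02·(-8) = -0.84

-0.84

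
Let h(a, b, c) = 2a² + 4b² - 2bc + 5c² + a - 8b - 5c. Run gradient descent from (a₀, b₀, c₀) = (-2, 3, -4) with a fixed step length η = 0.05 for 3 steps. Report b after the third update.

1.1715

∇h = (4a + 1, 8b - 2c - 8, -2b + 10c - 5)
Step 1: at (-2, 3, -4), ∇h = (-7, 24, -51) → (-2, 3, -4) − 0.05·(-7, 24, -51) = (-1.65, 1.8, -1.45)
Step 2: at (-1.65, 1.8, -1.45), ∇h = (-5.6, 9.3, -23.1) → (-1.65, 1.8, -1.45) − 0.05·(-5.6, 9.3, -23.1) = (-1.37, 1.335, -0.295)
Step 3: at (-1.37, 1.335, -0.295), ∇h = (-4.48, 3.27, -10.62) → (-1.37, 1.335, -0.295) − 0.05·(-4.48, 3.27, -10.62) = (-1.146, 1.1715, 0.236)
b = 1.1715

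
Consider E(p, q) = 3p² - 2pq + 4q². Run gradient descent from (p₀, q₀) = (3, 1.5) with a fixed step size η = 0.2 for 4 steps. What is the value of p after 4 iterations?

0.0816

∇E = (6p - 2q, -2p + 8q)
Step 1: at (3, 1.5), ∇E = (15, 6) → (3, 1.5) − 0.2·(15, 6) = (0, 0.3)
Step 2: at (0, 0.3), ∇E = (-0.6, 2.4) → (0, 0.3) − 0.2·(-0.6, 2.4) = (0.12, -0.18)
Step 3: at (0.12, -0.18), ∇E = (1.08, -1.68) → (0.12, -0.18) − 0.2·(1.08, -1.68) = (-0.096, 0.156)
Step 4: at (-0.096, 0.156), ∇E = (-0.888, 1.44) → (-0.096, 0.156) − 0.2·(-0.888, 1.44) = (0.0816, -0.132)
p = 0.0816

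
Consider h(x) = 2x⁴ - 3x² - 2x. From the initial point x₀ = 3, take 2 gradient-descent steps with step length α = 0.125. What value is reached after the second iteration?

9901

h′(x) = 8x³ - 6x - 2
x₁ = 3 − 0.125·196 = -21.5
x₂ = -21.5 − 0.125·(-79380) = 9901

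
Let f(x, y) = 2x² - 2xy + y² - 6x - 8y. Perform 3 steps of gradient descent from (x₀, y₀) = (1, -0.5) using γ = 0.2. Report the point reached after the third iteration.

∇f = (4x - 2y - 6, -2x + 2y - 8)
Step 1: at (1, -0.5), ∇f = (-1, -11) → (1, -0.5) − 0.2·(-1, -11) = (1.2, 1.7)
Step 2: at (1.2, 1.7), ∇f = (-4.6, -7) → (1.2, 1.7) − 0.2·(-4.6, -7) = (2.12, 3.1)
Step 3: at (2.12, 3.1), ∇f = (-3.72, -6.04) → (2.12, 3.1) − 0.2·(-3.72, -6.04) = (2.864, 4.308)

(2.864, 4.308)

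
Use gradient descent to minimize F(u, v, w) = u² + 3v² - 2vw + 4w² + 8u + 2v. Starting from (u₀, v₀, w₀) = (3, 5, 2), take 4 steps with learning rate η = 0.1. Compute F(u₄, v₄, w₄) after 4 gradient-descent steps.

∇F = (2u + 8, 6v - 2w + 2, -2v + 8w)
Step 1: at (3, 5, 2), ∇F = (14, 28, 6) → (3, 5, 2) − 0.1·(14, 28, 6) = (1.6, 2.2, 1.4)
Step 2: at (1.6, 2.2, 1.4), ∇F = (11.2, 12.4, 6.8) → (1.6, 2.2, 1.4) − 0.1·(11.2, 12.4, 6.8) = (0.48, 0.96, 0.72)
Step 3: at (0.48, 0.96, 0.72), ∇F = (8.96, 6.32, 3.84) → (0.48, 0.96, 0.72) − 0.1·(8.96, 6.32, 3.84) = (-0.416, 0.328, 0.336)
Step 4: at (-0.416, 0.328, 0.336), ∇F = (7.168, 3.296, 2.032) → (-0.416, 0.328, 0.336) − 0.1·(7.168, 3.296, 2.032) = (-1.1328, -0.0016, 0.1328)
F(-1.1328, -0.0016, 0.1328) = -7.71138816

-7.71138816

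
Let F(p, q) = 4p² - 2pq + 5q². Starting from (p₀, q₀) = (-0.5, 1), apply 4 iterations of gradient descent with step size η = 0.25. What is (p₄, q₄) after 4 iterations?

(-6.25, 10.15625)

∇F = (8p - 2q, -2p + 10q)
(p₁, q₁) = (-0.5, 1) − 0.25·(-6, 11) = (1, -1.75)
(p₂, q₂) = (1, -1.75) − 0.25·(11.5, -19.5) = (-1.875, 3.125)
(p₃, q₃) = (-1.875, 3.125) − 0.25·(-21.25, 35) = (3.4375, -5.625)
(p₄, q₄) = (3.4375, -5.625) − 0.25·(38.75, -63.125) = (-6.25, 10.15625)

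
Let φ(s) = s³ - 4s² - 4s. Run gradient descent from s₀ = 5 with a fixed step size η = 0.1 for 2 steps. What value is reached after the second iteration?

φ′(s) = 3s² - 8s - 4
Step 1: φ′(5) = 31; s₁ = 5 − 0.1·31 = 1.9
Step 2: φ′(1.9) = -8.37; s₂ = 1.9 − 0.1·(-8.37) = 2.737

2.737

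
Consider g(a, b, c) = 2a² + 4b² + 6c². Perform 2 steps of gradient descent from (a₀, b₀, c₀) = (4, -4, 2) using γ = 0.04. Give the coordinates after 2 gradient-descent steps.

∇g = (4a, 8b, 12c)
Step 1: at (4, -4, 2), ∇g = (16, -32, 24) → (4, -4, 2) − 0.04·(16, -32, 24) = (3.36, -2.72, 1.04)
Step 2: at (3.36, -2.72, 1.04), ∇g = (13.44, -21.76, 12.48) → (3.36, -2.72, 1.04) − 0.04·(13.44, -21.76, 12.48) = (2.8224, -1.8496, 0.5408)

(2.8224, -1.8496, 0.5408)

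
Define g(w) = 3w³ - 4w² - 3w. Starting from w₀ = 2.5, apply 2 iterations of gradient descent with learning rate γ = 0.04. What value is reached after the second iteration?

1.171596

g′(w) = 9w² - 8w - 3
Step 1: g′(2.5) = 33.25; w₁ = 2.5 − 0.04·33.25 = 1.17
Step 2: g′(1.17) = -0.0399; w₂ = 1.17 − 0.04·(-0.0399) = 1.171596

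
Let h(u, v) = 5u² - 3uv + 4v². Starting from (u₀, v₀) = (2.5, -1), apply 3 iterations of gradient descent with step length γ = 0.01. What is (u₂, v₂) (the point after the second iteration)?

(1.97265, -0.7108)

∇h = (10u - 3v, -3u + 8v)
Step 1: at (2.5, -1), ∇h = (28, -15.5) → (2.5, -1) − 0.01·(28, -15.5) = (2.22, -0.845)
Step 2: at (2.22, -0.845), ∇h = (24.735, -13.42) → (2.22, -0.845) − 0.01·(24.735, -13.42) = (1.97265, -0.7108)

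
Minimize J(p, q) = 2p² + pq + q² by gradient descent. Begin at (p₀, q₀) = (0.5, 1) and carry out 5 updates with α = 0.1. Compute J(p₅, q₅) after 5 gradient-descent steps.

∇J = (4p + q, p + 2q)
Step 1: at (0.5, 1), ∇J = (3, 2.5) → (0.5, 1) − 0.1·(3, 2.5) = (0.2, 0.75)
Step 2: at (0.2, 0.75), ∇J = (1.55, 1.7) → (0.2, 0.75) − 0.1·(1.55, 1.7) = (0.045, 0.58)
Step 3: at (0.045, 0.58), ∇J = (0.76, 1.205) → (0.045, 0.58) − 0.1·(0.76, 1.205) = (-0.031, 0.4595)
Step 4: at (-0.031, 0.4595), ∇J = (0.3355, 0.888) → (-0.031, 0.4595) − 0.1·(0.3355, 0.888) = (-0.06455, 0.3707)
Step 5: at (-0.06455, 0.3707), ∇J = (0.1125, 0.67685) → (-0.06455, 0.3707) − 0.1·(0.1125, 0.67685) = (-0.0758, 0.303015)
J(-0.0758, 0.303015) = 0.080340833225

0.080340833225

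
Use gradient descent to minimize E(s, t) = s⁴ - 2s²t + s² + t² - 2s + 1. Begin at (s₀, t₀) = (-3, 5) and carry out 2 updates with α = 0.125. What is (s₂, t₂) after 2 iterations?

(-16.75, 8.5)

∇E = (4s³ - 4st + 2s - 2, -2s² + 2t)
(s₁, t₁) = (-3, 5) − 0.125·(-56, -8) = (4, 6)
(s₂, t₂) = (4, 6) − 0.125·(166, -20) = (-16.75, 8.5)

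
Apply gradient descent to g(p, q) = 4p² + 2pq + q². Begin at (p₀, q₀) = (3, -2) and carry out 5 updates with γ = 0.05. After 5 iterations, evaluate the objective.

2.7037715371

∇g = (8p + 2q, 2p + 2q)
(p₁, q₁) = (3, -2) − 0.05·(20, 2) = (2, -2.1)
(p₂, q₂) = (2, -2.1) − 0.05·(11.8, -0.2) = (1.41, -2.09)
(p₃, q₃) = (1.41, -2.09) − 0.05·(7.1, -1.36) = (1.055, -2.022)
(p₄, q₄) = (1.055, -2.022) − 0.05·(4.396, -1.934) = (0.8352, -1.9253)
(p₅, q₅) = (0.8352, -1.9253) − 0.05·(2.831, -2.1802) = (0.69365, -1.81629)
g(0.69365, -1.81629) = 2.7037715371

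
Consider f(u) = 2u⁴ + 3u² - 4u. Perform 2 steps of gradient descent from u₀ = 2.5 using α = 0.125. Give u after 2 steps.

3045.5

f′(u) = 8u³ + 6u - 4
u₁ = 2.5 − 0.125·136 = -14.5
u₂ = -14.5 − 0.125·(-24480) = 3045.5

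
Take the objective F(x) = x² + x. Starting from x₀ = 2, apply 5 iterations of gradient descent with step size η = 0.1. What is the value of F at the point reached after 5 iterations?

F′(x) = 2x + 1
x₁ = 2 − 0.1·5 = 1.5
x₂ = 1.5 − 0.1·4 = 1.1
x₃ = 1.1 − 0.1·3.2 = 0.78
x₄ = 0.78 − 0.1·2.56 = 0.524
x₅ = 0.524 − 0.1·2.048 = 0.3192
F(0.3192) = 0.42108864

0.42108864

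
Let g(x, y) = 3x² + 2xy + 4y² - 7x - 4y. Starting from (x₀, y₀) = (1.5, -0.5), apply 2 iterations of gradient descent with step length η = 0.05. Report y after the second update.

∇g = (6x + 2y - 7, 2x + 8y - 4)
(x₁, y₁) = (1.5, -0.5) − 0.05·(1, -5) = (1.45, -0.25)
(x₂, y₂) = (1.45, -0.25) − 0.05·(1.2, -3.1) = (1.39, -0.095)
y = -0.095

-0.095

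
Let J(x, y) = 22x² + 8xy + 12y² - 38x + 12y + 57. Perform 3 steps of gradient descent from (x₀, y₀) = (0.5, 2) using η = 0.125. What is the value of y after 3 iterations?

-30

∇J = (44x + 8y - 38, 8x + 24y + 12)
Step 1: at (0.5, 2), ∇J = (0, 64) → (0.5, 2) − 0.125·(0, 64) = (0.5, -6)
Step 2: at (0.5, -6), ∇J = (-64, -128) → (0.5, -6) − 0.125·(-64, -128) = (8.5, 10)
Step 3: at (8.5, 10), ∇J = (416, 320) → (8.5, 10) − 0.125·(416, 320) = (-43.5, -30)
y = -30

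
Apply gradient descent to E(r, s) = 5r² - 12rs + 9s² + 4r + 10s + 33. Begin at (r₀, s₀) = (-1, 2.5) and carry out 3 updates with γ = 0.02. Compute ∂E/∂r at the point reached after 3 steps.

2.959872

∇E = (10r - 12s + 4, -12r + 18s + 10)
Step 1: at (-1, 2.5), ∇E = (-36, 67) → (-1, 2.5) − 0.02·(-36, 67) = (-0.28, 1.16)
Step 2: at (-0.28, 1.16), ∇E = (-12.72, 34.24) → (-0.28, 1.16) − 0.02·(-12.72, 34.24) = (-0.0256, 0.4752)
Step 3: at (-0.0256, 0.4752), ∇E = (-1.9584, 18.8608) → (-0.0256, 0.4752) − 0.02·(-1.9584, 18.8608) = (0.013568, 0.097984)
∂E/∂r at (0.013568, 0.097984) = 2.959872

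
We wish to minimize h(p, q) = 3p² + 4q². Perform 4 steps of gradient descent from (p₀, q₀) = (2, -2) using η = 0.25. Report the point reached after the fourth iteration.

(0.125, -2)

∇h = (6p, 8q)
Step 1: at (2, -2), ∇h = (12, -16) → (2, -2) − 0.25·(12, -16) = (-1, 2)
Step 2: at (-1, 2), ∇h = (-6, 16) → (-1, 2) − 0.25·(-6, 16) = (0.5, -2)
Step 3: at (0.5, -2), ∇h = (3, -16) → (0.5, -2) − 0.25·(3, -16) = (-0.25, 2)
Step 4: at (-0.25, 2), ∇h = (-1.5, 16) → (-0.25, 2) − 0.25·(-1.5, 16) = (0.125, -2)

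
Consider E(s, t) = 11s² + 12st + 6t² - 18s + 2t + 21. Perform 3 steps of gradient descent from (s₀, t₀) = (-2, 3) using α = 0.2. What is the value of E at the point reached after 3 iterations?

∇E = (22s + 12t - 18, 12s + 12t + 2)
Step 1: at (-2, 3), ∇E = (-26, 14) → (-2, 3) − 0.2·(-26, 14) = (3.2, 0.2)
Step 2: at (3.2, 0.2), ∇E = (54.8, 42.8) → (3.2, 0.2) − 0.2·(54.8, 42.8) = (-7.76, -8.36)
Step 3: at (-7.76, -8.36), ∇E = (-289.04, -191.44) → (-7.76, -8.36) − 0.2·(-289.04, -191.44) = (50.048, 29.928)
E(50.048, 29.928) = 50080.966976

50080.966976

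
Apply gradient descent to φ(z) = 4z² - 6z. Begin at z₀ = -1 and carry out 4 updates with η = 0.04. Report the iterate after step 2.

φ′(z) = 8z - 6
z₁ = -1 − 0.04·(-14) = -0.44
z₂ = -0.44 − 0.04·(-9.52) = -0.0592

-0.0592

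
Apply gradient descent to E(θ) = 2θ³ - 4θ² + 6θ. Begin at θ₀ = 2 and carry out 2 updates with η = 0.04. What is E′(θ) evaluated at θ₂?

E′(θ) = 6θ² - 8θ + 6
θ₁ = 2 − 0.04·14 = 1.44
θ₂ = 1.44 − 0.04·6.9216 = 1.163136
E′(θ) at (1.163136) = 4.812224126976

4.812224126976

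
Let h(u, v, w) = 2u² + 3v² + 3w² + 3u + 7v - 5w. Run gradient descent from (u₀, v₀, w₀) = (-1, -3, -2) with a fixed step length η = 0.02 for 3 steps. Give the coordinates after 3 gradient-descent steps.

∇h = (4u + 3, 6v + 7, 6w - 5)
Step 1: at (-1, -3, -2), ∇h = (-1, -11, -17) → (-1, -3, -2) − 0.02·(-1, -11, -17) = (-0.98, -2.78, -1.66)
Step 2: at (-0.98, -2.78, -1.66), ∇h = (-0.92, -9.68, -14.96) → (-0.98, -2.78, -1.66) − 0.02·(-0.92, -9.68, -14.96) = (-0.9616, -2.5864, -1.3608)
Step 3: at (-0.9616, -2.5864, -1.3608), ∇h = (-0.8464, -8.5184, -13.1648) → (-0.9616, -2.5864, -1.3608) − 0.02·(-0.8464, -8.5184, -13.1648) = (-0.944672, -2.416032, -1.097504)

(-0.944672, -2.416032, -1.097504)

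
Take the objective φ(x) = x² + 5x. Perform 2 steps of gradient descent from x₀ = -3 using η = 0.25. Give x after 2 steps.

-2.625

φ′(x) = 2x + 5
x₁ = -3 − 0.25·(-1) = -2.75
x₂ = -2.75 − 0.25·(-0.5) = -2.625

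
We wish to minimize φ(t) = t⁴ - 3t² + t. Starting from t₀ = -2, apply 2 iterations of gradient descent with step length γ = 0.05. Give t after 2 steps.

φ′(t) = 4t³ - 6t + 1
t₁ = -2 − 0.05·(-19) = -1.05
t₂ = -1.05 − 0.05·2.6695 = -1.183475

-1.183475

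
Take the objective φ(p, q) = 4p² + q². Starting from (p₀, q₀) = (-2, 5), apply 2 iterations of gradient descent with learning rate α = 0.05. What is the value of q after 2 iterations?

4.05

∇φ = (8p, 2q)
(p₁, q₁) = (-2, 5) − 0.05·(-16, 10) = (-1.2, 4.5)
(p₂, q₂) = (-1.2, 4.5) − 0.05·(-9.6, 9) = (-0.72, 4.05)
q = 4.05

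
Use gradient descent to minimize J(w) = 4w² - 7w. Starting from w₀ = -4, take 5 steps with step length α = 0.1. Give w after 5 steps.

0.87344

J′(w) = 8w - 7
w₁ = -4 − 0.1·(-39) = -0.1
w₂ = -0.1 − 0.1·(-7.8) = 0.68
w₃ = 0.68 − 0.1·(-1.56) = 0.836
w₄ = 0.836 − 0.1·(-0.312) = 0.8672
w₅ = 0.8672 − 0.1·(-0.0624) = 0.87344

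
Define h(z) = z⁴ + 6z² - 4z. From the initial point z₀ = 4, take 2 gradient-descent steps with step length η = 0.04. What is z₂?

h′(z) = 4z³ + 12z - 4
z₁ = 4 − 0.04·300 = -8
z₂ = -8 − 0.04·(-2148) = 77.92

77.92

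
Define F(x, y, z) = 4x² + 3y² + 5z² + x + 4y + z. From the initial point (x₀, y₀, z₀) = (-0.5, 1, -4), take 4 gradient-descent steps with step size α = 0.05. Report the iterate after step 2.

(-0.26, 0.15, -1.075)

∇F = (8x + 1, 6y + 4, 10z + 1)
(x₁, y₁, z₁) = (-0.5, 1, -4) − 0.05·(-3, 10, -39) = (-0.35, 0.5, -2.05)
(x₂, y₂, z₂) = (-0.35, 0.5, -2.05) − 0.05·(-1.8, 7, -19.5) = (-0.26, 0.15, -1.075)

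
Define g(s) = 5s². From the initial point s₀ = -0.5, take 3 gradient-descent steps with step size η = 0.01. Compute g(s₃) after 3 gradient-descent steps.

g′(s) = 10s
s₁ = -0.5 − 0.01·(-5) = -0.45
s₂ = -0.45 − 0.01·(-4.5) = -0.405
s₃ = -0.405 − 0.01·(-4.05) = -0.3645
g(-0.3645) = 0.66430125

0.66430125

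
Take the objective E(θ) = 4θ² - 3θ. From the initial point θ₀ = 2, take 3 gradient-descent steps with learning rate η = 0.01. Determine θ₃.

1.640368

E′(θ) = 8θ - 3
Step 1: E′(2) = 13; θ₁ = 2 − 0.01·13 = 1.87
Step 2: E′(1.87) = 11.96; θ₂ = 1.87 − 0.01·11.96 = 1.7504
Step 3: E′(1.7504) = 11.0032; θ₃ = 1.7504 − 0.01·11.0032 = 1.640368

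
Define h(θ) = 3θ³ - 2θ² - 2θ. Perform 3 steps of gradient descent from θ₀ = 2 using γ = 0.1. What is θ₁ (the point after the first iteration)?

-0.6

h′(θ) = 9θ² - 4θ - 2
Step 1: h′(2) = 26; θ₁ = 2 − 0.1·26 = -0.6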